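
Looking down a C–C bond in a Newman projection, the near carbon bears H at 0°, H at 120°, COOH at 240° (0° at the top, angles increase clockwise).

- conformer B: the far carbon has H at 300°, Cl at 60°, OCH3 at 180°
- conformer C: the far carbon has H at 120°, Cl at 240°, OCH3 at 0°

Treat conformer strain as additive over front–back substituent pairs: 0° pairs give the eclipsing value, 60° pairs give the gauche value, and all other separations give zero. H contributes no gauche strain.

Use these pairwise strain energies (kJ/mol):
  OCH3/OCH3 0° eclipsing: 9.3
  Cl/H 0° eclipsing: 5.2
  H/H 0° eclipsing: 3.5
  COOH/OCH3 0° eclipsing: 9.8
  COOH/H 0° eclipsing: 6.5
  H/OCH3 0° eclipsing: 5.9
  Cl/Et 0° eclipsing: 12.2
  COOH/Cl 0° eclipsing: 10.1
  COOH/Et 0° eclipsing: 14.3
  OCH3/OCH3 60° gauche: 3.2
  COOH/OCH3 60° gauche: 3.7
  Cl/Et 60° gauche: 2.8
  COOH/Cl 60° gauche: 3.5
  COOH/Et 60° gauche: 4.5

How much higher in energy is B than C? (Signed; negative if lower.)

-15.8 kJ/mol

B (staggered): COOH–OCH3 gauche; 3.7 = 3.7 kJ/mol.
C (eclipsed): H–OCH3 eclipsed, H–H eclipsed, COOH–Cl eclipsed; 5.9 + 3.5 + 10.1 = 19.5 kJ/mol.
E(B) − E(C) = 3.7 − 19.5 = -15.8 kJ/mol.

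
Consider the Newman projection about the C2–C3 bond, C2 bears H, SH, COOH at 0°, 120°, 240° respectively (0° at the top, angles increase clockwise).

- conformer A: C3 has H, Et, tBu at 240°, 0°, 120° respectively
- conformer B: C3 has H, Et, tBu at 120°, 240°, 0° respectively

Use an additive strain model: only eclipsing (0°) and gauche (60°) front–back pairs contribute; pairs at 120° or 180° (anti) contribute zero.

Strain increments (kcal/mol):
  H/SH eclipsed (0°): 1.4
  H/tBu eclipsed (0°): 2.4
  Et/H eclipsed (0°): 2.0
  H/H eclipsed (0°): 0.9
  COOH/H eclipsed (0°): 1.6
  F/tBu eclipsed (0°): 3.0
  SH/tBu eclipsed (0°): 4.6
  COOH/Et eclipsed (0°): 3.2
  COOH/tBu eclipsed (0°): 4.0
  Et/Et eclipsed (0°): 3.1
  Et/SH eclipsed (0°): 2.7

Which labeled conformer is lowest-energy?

A (eclipsed): H(0°)/Et(0°) eclipsed 2.0; SH(120°)/tBu(120°) eclipsed 4.6; COOH(240°)/H(240°) eclipsed 1.6 → 8.2 kcal/mol.
B (eclipsed): H(0°)/tBu(0°) eclipsed 2.4; SH(120°)/H(120°) eclipsed 1.4; COOH(240°)/Et(240°) eclipsed 3.2 → 7.0 kcal/mol.
B has the lowest total (7.0 kcal/mol).

B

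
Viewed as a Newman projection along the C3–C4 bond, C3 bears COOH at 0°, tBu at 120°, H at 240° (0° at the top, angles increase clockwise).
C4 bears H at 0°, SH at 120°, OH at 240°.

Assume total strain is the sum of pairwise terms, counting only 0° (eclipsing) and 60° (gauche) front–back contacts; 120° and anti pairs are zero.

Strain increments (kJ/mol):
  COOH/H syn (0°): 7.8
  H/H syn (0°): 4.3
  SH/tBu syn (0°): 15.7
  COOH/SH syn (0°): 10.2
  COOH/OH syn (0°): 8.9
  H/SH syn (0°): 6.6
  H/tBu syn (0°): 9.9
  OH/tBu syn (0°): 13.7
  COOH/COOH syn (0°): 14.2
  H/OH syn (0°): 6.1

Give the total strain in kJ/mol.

This conformer (eclipsed): COOH(0°)/H(0°) eclipsed 7.8; tBu(120°)/SH(120°) eclipsed 15.7; H(240°)/OH(240°) eclipsed 6.1 → 29.6 kJ/mol.

29.6 kJ/mol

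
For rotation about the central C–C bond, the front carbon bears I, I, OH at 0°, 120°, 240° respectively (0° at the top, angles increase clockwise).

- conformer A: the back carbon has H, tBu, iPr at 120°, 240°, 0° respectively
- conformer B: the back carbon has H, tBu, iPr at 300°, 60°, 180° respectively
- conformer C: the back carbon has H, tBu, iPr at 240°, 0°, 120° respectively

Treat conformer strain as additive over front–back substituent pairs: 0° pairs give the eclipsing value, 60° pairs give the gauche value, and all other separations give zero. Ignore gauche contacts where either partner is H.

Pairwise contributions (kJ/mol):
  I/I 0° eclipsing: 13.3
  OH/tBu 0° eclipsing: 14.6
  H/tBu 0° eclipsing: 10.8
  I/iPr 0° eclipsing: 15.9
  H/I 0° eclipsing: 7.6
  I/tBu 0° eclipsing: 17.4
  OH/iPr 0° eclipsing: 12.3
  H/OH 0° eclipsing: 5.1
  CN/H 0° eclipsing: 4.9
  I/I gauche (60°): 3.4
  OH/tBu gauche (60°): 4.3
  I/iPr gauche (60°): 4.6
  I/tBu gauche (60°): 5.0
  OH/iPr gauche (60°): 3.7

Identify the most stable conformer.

A (eclipsed): I(0°)/iPr(0°) eclipsed 15.9; I(120°)/H(120°) eclipsed 7.6; OH(240°)/tBu(240°) eclipsed 14.6 → 38.1 kJ/mol.
B (staggered): I(0°)/tBu(60°) gauche 5.0; I(120°)/tBu(60°) gauche 5.0; I(120°)/iPr(180°) gauche 4.6; OH(240°)/iPr(180°) gauche 3.7 → 18.3 kJ/mol.
C (eclipsed): I(0°)/tBu(0°) eclipsed 17.4; I(120°)/iPr(120°) eclipsed 15.9; OH(240°)/H(240°) eclipsed 5.1 → 38.4 kJ/mol.
B has the lowest total (18.3 kJ/mol).

B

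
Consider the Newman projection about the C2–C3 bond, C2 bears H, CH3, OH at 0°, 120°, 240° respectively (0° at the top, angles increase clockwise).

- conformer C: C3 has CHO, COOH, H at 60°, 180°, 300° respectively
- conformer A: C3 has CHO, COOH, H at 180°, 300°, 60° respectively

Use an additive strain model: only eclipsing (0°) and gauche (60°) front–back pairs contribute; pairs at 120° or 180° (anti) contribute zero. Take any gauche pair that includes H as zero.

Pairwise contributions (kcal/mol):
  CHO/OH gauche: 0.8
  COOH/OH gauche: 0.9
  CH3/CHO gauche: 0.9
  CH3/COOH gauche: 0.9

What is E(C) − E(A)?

+0.1 kcal/mol

C (staggered): CH3(120°)/CHO(60°) gauche 0.9; CH3(120°)/COOH(180°) gauche 0.9; OH(240°)/COOH(180°) gauche 0.9 → 2.7 kcal/mol.
A (staggered): CH3(120°)/CHO(180°) gauche 0.9; OH(240°)/CHO(180°) gauche 0.8; OH(240°)/COOH(300°) gauche 0.9 → 2.6 kcal/mol.
E(C) − E(A) = 2.7 − 2.6 = +0.1 kcal/mol.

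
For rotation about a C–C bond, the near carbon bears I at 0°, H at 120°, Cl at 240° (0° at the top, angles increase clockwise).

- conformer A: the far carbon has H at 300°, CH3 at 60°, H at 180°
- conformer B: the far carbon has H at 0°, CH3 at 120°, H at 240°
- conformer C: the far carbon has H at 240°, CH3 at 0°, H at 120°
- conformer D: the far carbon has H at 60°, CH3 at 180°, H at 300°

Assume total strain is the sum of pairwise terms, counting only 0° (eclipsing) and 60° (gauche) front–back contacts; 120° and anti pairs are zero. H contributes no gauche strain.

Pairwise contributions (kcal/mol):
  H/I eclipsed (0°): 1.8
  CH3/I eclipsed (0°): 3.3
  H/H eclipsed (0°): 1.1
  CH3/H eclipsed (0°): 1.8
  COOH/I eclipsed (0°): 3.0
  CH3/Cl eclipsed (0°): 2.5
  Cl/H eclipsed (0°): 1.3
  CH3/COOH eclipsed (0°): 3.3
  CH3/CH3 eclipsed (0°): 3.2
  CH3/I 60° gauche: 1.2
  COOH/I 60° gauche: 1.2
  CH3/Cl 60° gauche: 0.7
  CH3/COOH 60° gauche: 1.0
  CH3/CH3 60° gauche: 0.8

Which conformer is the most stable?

A (staggered): I(0°)/CH3(60°) gauche 1.2 → 1.2 kcal/mol.
B (eclipsed): I(0°)/H(0°) eclipsed 1.8; H(120°)/CH3(120°) eclipsed 1.8; Cl(240°)/H(240°) eclipsed 1.3 → 4.9 kcal/mol.
C (eclipsed): I(0°)/CH3(0°) eclipsed 3.3; H(120°)/H(120°) eclipsed 1.1; Cl(240°)/H(240°) eclipsed 1.3 → 5.7 kcal/mol.
D (staggered): Cl(240°)/CH3(180°) gauche 0.7 → 0.7 kcal/mol.
D has the lowest total (0.7 kcal/mol).

D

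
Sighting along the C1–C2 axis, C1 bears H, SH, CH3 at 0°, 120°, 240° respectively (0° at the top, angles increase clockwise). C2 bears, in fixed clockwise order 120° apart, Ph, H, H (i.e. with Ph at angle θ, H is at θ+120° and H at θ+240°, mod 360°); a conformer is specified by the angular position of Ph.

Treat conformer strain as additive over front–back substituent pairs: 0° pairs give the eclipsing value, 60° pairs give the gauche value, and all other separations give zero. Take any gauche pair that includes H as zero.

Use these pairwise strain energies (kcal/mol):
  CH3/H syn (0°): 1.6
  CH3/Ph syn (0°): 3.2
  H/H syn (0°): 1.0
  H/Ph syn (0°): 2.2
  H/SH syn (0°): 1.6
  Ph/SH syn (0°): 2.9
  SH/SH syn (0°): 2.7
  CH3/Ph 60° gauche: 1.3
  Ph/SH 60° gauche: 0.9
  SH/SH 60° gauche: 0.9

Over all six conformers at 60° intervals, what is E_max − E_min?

4.9 kcal/mol

Ph at 0° (eclipsed): H(0°)/Ph(0°) eclipsed 2.2; SH(120°)/H(120°) eclipsed 1.6; CH3(240°)/H(240°) eclipsed 1.6 → 5.4 kcal/mol.
Ph at 60° (staggered): SH(120°)/Ph(60°) gauche 0.9 → 0.9 kcal/mol.
Ph at 120° (eclipsed): H(0°)/H(0°) eclipsed 1.0; SH(120°)/Ph(120°) eclipsed 2.9; CH3(240°)/H(240°) eclipsed 1.6 → 5.5 kcal/mol.
Ph at 180° (staggered): SH(120°)/Ph(180°) gauche 0.9; CH3(240°)/Ph(180°) gauche 1.3 → 2.2 kcal/mol.
Ph at 240° (eclipsed): H(0°)/H(0°) eclipsed 1.0; SH(120°)/H(120°) eclipsed 1.6; CH3(240°)/Ph(240°) eclipsed 3.2 → 5.8 kcal/mol.
Ph at 300° (staggered): CH3(240°)/Ph(300°) gauche 1.3 → 1.3 kcal/mol.
Max at 240° (5.8 kcal/mol), min at 60° (0.9 kcal/mol); barrier = 4.9 kcal/mol.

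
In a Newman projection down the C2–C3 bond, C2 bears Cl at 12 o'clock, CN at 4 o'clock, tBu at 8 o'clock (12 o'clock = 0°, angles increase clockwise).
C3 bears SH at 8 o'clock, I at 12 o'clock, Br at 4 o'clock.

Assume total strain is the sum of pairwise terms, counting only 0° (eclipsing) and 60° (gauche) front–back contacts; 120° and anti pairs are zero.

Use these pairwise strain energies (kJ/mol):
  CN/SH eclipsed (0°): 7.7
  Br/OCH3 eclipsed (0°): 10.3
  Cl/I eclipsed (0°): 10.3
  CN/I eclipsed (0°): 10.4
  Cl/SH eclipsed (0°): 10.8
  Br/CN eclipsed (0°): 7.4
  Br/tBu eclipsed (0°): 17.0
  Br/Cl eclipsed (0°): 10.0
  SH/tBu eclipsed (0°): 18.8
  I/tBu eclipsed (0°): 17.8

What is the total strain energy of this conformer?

36.5 kJ/mol

This conformer is eclipsed. Cl at 0° is eclipsed with I at 0° (10.3); CN at 120° is eclipsed with Br at 120° (7.4); tBu at 240° is eclipsed with SH at 240° (18.8). Total 36.5 kJ/mol.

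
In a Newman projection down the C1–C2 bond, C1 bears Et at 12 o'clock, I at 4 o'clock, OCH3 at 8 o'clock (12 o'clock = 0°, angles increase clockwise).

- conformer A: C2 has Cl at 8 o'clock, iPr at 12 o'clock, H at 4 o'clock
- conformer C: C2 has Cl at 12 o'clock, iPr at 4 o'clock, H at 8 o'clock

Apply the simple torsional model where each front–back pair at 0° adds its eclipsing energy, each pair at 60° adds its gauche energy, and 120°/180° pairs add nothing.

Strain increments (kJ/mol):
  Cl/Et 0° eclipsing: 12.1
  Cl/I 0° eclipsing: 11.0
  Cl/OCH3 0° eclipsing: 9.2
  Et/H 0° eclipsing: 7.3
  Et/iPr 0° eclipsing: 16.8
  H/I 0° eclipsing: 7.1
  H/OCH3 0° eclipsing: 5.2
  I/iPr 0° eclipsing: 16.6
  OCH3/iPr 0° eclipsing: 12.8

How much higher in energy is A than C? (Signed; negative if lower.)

A is eclipsed. Et at 0° is eclipsed with iPr at 0° (16.8); I at 120° is eclipsed with H at 120° (7.1); OCH3 at 240° is eclipsed with Cl at 240° (9.2). Total 33.1 kJ/mol.
C is eclipsed. Et at 0° is eclipsed with Cl at 0° (12.1); I at 120° is eclipsed with iPr at 120° (16.6); OCH3 at 240° is eclipsed with H at 240° (5.2). Total 33.9 kJ/mol.
E(A) − E(C) = 33.1 − 33.9 = -0.8 kJ/mol.

-0.8 kJ/mol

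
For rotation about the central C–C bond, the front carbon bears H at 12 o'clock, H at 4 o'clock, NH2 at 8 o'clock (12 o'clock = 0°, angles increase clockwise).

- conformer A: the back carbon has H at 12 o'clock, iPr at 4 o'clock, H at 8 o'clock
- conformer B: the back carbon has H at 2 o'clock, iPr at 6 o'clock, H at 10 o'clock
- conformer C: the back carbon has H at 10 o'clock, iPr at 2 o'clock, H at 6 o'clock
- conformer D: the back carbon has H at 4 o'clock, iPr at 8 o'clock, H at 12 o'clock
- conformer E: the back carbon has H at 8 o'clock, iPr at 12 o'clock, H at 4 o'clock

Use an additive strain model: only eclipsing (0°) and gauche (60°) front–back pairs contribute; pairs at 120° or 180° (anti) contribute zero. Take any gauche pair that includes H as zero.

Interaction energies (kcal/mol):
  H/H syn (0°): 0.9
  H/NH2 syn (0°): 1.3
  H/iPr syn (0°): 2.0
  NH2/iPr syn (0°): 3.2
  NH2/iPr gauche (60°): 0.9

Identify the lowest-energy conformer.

A (eclipsed): H(0°)/H(0°) eclipsed 0.9; H(120°)/iPr(120°) eclipsed 2.0; NH2(240°)/H(240°) eclipsed 1.3 → 4.2 kcal/mol.
B (staggered): NH2(240°)/iPr(180°) gauche 0.9 → 0.9 kcal/mol.
C (staggered): no non-H gauche contacts → 0.0 kcal/mol.
D (eclipsed): H(0°)/H(0°) eclipsed 0.9; H(120°)/H(120°) eclipsed 0.9; NH2(240°)/iPr(240°) eclipsed 3.2 → 5.0 kcal/mol.
E (eclipsed): H(0°)/iPr(0°) eclipsed 2.0; H(120°)/H(120°) eclipsed 0.9; NH2(240°)/H(240°) eclipsed 1.3 → 4.2 kcal/mol.
C has the lowest total (0.0 kcal/mol).

C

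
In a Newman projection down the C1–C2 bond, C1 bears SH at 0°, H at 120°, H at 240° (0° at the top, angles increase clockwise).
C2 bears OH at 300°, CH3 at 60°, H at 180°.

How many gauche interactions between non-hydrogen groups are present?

Non-H gauche pairs: SH(0°)/OH(300°); SH(0°)/CH3(60°) — 2 interactions.

2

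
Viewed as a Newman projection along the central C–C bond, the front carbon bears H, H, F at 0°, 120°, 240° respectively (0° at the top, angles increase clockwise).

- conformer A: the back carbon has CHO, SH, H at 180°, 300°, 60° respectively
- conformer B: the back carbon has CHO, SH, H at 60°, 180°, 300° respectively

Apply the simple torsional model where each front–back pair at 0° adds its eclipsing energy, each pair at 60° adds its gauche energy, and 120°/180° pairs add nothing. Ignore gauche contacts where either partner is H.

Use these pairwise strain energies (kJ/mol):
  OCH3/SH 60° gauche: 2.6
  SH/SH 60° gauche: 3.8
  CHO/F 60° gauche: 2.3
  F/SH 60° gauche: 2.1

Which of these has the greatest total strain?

A (staggered): F(240°)/CHO(180°) gauche 2.3; F(240°)/SH(300°) gauche 2.1 → 4.4 kJ/mol.
B (staggered): F(240°)/SH(180°) gauche 2.1 → 2.1 kJ/mol.
A has the highest total (4.4 kJ/mol).

A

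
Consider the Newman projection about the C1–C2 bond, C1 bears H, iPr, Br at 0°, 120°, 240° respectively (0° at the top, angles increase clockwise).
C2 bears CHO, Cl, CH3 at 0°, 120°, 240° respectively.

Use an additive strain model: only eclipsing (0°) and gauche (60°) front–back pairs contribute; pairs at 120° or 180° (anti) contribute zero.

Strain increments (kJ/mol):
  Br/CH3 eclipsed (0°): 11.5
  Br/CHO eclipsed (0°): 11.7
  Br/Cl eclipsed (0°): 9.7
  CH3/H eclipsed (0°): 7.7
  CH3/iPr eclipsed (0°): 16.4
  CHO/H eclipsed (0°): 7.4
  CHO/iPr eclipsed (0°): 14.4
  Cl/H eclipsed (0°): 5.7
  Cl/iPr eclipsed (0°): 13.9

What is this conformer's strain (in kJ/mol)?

32.8 kJ/mol

This conformer (eclipsed): H–CHO eclipsed, iPr–Cl eclipsed, Br–CH3 eclipsed; 7.4 + 13.9 + 11.5 = 32.8 kJ/mol.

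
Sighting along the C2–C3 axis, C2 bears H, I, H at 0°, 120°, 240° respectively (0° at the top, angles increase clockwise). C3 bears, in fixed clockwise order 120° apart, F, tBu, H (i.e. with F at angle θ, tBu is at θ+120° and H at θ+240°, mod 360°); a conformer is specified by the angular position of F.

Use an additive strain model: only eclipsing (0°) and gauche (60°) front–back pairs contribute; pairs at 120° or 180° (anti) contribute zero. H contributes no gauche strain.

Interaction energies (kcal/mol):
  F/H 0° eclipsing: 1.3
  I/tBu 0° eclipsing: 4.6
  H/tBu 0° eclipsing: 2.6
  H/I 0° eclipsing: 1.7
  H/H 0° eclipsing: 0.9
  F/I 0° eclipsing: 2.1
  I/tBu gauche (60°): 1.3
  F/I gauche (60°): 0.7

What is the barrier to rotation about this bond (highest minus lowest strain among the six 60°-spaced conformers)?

6.1 kcal/mol

F at 0° is eclipsed. H at 0° is eclipsed with F at 0° (1.3); I at 120° is eclipsed with tBu at 120° (4.6); H at 240° is eclipsed with H at 240° (0.9). Total 6.8 kcal/mol.
F at 60° is staggered. I at 120° is gauche with F at 60° (0.7); I at 120° is gauche with tBu at 180° (1.3). Total 2.0 kcal/mol.
F at 120° is eclipsed. H at 0° is eclipsed with H at 0° (0.9); I at 120° is eclipsed with F at 120° (2.1); H at 240° is eclipsed with tBu at 240° (2.6). Total 5.6 kcal/mol.
F at 180° is staggered. I at 120° is gauche with F at 180° (0.7). Total 0.7 kcal/mol.
F at 240° is eclipsed. H at 0° is eclipsed with tBu at 0° (2.6); I at 120° is eclipsed with H at 120° (1.7); H at 240° is eclipsed with F at 240° (1.3). Total 5.6 kcal/mol.
F at 300° is staggered. I at 120° is gauche with tBu at 60° (1.3). Total 1.3 kcal/mol.
Max at 0° (6.8 kcal/mol), min at 180° (0.7 kcal/mol); barrier = 6.1 kcal/mol.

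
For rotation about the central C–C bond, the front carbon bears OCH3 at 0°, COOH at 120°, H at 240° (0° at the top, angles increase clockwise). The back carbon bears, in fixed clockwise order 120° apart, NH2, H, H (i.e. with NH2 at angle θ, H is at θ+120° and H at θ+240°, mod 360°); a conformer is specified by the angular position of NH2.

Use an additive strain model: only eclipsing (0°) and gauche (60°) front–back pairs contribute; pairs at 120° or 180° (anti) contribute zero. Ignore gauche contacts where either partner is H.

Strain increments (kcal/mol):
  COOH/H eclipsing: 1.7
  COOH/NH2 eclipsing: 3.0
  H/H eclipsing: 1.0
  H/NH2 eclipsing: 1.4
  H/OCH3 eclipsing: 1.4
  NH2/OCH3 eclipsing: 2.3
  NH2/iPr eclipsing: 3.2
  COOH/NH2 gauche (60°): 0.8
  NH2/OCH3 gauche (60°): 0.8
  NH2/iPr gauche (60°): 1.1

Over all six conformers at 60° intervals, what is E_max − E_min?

NH2 at 0° (eclipsed): OCH3–NH2 eclipsed, COOH–H eclipsed, H–H eclipsed; 2.3 + 1.7 + 1.0 = 5.0 kcal/mol.
NH2 at 60° (staggered): OCH3–NH2 gauche, COOH–NH2 gauche; 0.8 + 0.8 = 1.6 kcal/mol.
NH2 at 120° (eclipsed): OCH3–H eclipsed, COOH–NH2 eclipsed, H–H eclipsed; 1.4 + 3.0 + 1.0 = 5.4 kcal/mol.
NH2 at 180° (staggered): COOH–NH2 gauche; 0.8 = 0.8 kcal/mol.
NH2 at 240° (eclipsed): OCH3–H eclipsed, COOH–H eclipsed, H–NH2 eclipsed; 1.4 + 1.7 + 1.4 = 4.5 kcal/mol.
NH2 at 300° (staggered): OCH3–NH2 gauche; 0.8 = 0.8 kcal/mol.
Max at 120° (5.4 kcal/mol), min at 180° (0.8 kcal/mol); barrier = 4.6 kcal/mol.

4.6 kcal/mol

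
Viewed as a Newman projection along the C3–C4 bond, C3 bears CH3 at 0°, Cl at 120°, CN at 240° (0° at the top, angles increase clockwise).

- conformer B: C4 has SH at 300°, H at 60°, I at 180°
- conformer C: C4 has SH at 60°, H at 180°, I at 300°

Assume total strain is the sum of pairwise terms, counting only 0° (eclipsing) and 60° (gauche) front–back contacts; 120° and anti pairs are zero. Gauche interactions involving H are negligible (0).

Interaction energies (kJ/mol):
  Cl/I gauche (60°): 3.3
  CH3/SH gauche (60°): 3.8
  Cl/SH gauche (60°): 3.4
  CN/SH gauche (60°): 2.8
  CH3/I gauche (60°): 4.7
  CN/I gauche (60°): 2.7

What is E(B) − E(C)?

B (staggered): CH3(0°)/SH(300°) gauche 3.8; Cl(120°)/I(180°) gauche 3.3; CN(240°)/SH(300°) gauche 2.8; CN(240°)/I(180°) gauche 2.7 → 12.6 kJ/mol.
C (staggered): CH3(0°)/SH(60°) gauche 3.8; CH3(0°)/I(300°) gauche 4.7; Cl(120°)/SH(60°) gauche 3.4; CN(240°)/I(300°) gauche 2.7 → 14.6 kJ/mol.
E(B) − E(C) = 12.6 − 14.6 = -2.0 kJ/mol.

-2.0 kJ/mol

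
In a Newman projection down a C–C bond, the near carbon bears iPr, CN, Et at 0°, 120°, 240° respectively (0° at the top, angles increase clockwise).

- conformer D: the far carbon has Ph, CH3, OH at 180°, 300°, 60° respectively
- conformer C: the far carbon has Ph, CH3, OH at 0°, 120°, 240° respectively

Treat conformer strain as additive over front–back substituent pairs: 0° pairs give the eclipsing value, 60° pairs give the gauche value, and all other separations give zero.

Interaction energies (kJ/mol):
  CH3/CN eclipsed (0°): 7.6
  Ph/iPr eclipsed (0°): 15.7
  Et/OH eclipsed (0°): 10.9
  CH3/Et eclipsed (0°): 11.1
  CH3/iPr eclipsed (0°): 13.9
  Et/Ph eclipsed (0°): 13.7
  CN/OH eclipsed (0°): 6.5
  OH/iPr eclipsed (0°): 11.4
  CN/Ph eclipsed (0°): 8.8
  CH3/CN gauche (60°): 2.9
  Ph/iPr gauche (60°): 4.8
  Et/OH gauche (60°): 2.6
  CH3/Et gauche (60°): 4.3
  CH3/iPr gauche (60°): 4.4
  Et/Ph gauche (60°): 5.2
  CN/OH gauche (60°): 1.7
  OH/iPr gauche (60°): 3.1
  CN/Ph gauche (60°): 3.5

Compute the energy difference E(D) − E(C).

-12.0 kJ/mol

D (staggered): iPr–CH3 gauche, iPr–OH gauche, CN–Ph gauche, CN–OH gauche, Et–Ph gauche, Et–CH3 gauche; 4.4 + 3.1 + 3.5 + 1.7 + 5.2 + 4.3 = 22.2 kJ/mol.
C (eclipsed): iPr–Ph eclipsed, CN–CH3 eclipsed, Et–OH eclipsed; 15.7 + 7.6 + 10.9 = 34.2 kJ/mol.
E(D) − E(C) = 22.2 − 34.2 = -12.0 kJ/mol.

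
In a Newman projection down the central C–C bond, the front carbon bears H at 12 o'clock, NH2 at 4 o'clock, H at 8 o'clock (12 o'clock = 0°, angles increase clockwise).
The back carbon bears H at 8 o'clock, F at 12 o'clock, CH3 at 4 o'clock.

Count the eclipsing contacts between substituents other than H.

Non-H eclipsing pairs: NH2(120°)/CH3(120°) — 1 interaction.

1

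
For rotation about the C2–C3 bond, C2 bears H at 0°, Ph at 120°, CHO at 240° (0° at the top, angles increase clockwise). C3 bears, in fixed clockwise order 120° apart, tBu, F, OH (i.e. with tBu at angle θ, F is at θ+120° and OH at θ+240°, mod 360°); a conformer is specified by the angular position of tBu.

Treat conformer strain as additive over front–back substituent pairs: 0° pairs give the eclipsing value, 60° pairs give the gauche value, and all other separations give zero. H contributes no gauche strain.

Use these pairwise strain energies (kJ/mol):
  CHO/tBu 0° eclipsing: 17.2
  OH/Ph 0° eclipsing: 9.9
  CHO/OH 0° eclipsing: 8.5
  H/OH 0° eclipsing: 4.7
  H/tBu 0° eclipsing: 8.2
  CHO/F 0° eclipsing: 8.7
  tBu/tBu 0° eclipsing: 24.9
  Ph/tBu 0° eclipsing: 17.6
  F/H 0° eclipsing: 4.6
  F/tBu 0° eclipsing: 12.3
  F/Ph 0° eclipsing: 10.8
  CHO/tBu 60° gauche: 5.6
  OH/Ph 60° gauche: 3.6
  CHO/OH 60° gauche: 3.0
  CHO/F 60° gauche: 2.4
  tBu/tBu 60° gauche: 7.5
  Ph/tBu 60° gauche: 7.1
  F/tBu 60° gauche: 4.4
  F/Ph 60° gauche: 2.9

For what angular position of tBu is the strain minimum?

tBu at 0° is eclipsed. H at 0° is eclipsed with tBu at 0° (8.2); Ph at 120° is eclipsed with F at 120° (10.8); CHO at 240° is eclipsed with OH at 240° (8.5). Total 27.5 kJ/mol.
tBu at 60° is staggered. Ph at 120° is gauche with tBu at 60° (7.1); Ph at 120° is gauche with F at 180° (2.9); CHO at 240° is gauche with F at 180° (2.4); CHO at 240° is gauche with OH at 300° (3.0). Total 15.4 kJ/mol.
tBu at 120° is eclipsed. H at 0° is eclipsed with OH at 0° (4.7); Ph at 120° is eclipsed with tBu at 120° (17.6); CHO at 240° is eclipsed with F at 240° (8.7). Total 31.0 kJ/mol.
tBu at 180° is staggered. Ph at 120° is gauche with tBu at 180° (7.1); Ph at 120° is gauche with OH at 60° (3.6); CHO at 240° is gauche with tBu at 180° (5.6); CHO at 240° is gauche with F at 300° (2.4). Total 18.7 kJ/mol.
tBu at 240° is eclipsed. H at 0° is eclipsed with F at 0° (4.6); Ph at 120° is eclipsed with OH at 120° (9.9); CHO at 240° is eclipsed with tBu at 240° (17.2). Total 31.7 kJ/mol.
tBu at 300° is staggered. Ph at 120° is gauche with F at 60° (2.9); Ph at 120° is gauche with OH at 180° (3.6); CHO at 240° is gauche with tBu at 300° (5.6); CHO at 240° is gauche with OH at 180° (3.0). Total 15.1 kJ/mol.
The minimum (15.1 kJ/mol) occurs with tBu at 300°.

300°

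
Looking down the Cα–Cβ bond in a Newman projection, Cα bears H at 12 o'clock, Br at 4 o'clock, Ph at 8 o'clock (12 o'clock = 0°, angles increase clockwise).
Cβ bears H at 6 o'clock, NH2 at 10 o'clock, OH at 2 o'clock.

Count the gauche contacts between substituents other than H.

Non-H gauche pairs: Br(120°)/OH(60°); Ph(240°)/NH2(300°) — 2 interactions.

2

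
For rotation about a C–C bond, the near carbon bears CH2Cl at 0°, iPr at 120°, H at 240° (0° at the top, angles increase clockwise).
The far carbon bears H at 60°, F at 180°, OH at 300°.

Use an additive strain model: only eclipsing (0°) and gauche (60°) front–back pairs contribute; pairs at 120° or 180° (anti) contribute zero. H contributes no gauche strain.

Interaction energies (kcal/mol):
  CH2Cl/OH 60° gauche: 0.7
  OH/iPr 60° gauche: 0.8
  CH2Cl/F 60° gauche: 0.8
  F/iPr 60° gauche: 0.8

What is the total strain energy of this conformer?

This conformer (staggered): CH2Cl–OH gauche, iPr–F gauche; 0.7 + 0.8 = 1.5 kcal/mol.

1.5 kcal/mol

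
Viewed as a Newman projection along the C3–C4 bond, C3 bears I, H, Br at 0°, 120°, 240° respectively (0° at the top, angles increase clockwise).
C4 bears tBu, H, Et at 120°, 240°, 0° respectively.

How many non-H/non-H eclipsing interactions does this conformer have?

Non-H eclipsing pairs: I(0°)/Et(0°) — 1 interaction.

1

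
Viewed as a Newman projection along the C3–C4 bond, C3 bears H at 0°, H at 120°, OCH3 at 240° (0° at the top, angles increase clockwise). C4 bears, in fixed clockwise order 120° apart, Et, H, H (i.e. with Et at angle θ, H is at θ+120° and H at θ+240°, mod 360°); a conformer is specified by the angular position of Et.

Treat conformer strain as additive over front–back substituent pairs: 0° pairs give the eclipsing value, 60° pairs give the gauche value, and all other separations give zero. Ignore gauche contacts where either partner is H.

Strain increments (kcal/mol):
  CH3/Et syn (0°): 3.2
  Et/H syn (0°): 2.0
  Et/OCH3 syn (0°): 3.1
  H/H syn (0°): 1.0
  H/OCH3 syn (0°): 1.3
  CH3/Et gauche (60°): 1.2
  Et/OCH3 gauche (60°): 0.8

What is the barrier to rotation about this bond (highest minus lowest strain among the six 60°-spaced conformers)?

Et at 0° (eclipsed): H(0°)/Et(0°) eclipsed 2.0; H(120°)/H(120°) eclipsed 1.0; OCH3(240°)/H(240°) eclipsed 1.3 → 4.3 kcal/mol.
Et at 60° (staggered): no non-H gauche contacts → 0.0 kcal/mol.
Et at 120° (eclipsed): H(0°)/H(0°) eclipsed 1.0; H(120°)/Et(120°) eclipsed 2.0; OCH3(240°)/H(240°) eclipsed 1.3 → 4.3 kcal/mol.
Et at 180° (staggered): OCH3(240°)/Et(180°) gauche 0.8 → 0.8 kcal/mol.
Et at 240° (eclipsed): H(0°)/H(0°) eclipsed 1.0; H(120°)/H(120°) eclipsed 1.0; OCH3(240°)/Et(240°) eclipsed 3.1 → 5.1 kcal/mol.
Et at 300° (staggered): OCH3(240°)/Et(300°) gauche 0.8 → 0.8 kcal/mol.
Max at 240° (5.1 kcal/mol), min at 60° (0.0 kcal/mol); barrier = 5.1 kcal/mol.

5.1 kcal/mol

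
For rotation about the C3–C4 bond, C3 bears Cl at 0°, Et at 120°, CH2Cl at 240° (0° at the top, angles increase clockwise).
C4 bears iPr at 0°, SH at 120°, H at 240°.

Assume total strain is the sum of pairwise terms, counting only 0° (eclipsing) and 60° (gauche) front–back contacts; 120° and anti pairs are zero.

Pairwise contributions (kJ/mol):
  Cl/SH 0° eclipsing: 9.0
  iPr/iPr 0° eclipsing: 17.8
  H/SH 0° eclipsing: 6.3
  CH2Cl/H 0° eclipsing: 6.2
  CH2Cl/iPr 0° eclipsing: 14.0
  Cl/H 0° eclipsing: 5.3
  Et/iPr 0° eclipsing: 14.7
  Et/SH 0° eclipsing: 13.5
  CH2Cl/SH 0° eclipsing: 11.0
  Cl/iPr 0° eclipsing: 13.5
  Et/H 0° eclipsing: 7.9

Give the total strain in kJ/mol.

This conformer is eclipsed. Cl at 0° is eclipsed with iPr at 0° (13.5); Et at 120° is eclipsed with SH at 120° (13.5); CH2Cl at 240° is eclipsed with H at 240° (6.2). Total 33.2 kJ/mol.

33.2 kJ/mol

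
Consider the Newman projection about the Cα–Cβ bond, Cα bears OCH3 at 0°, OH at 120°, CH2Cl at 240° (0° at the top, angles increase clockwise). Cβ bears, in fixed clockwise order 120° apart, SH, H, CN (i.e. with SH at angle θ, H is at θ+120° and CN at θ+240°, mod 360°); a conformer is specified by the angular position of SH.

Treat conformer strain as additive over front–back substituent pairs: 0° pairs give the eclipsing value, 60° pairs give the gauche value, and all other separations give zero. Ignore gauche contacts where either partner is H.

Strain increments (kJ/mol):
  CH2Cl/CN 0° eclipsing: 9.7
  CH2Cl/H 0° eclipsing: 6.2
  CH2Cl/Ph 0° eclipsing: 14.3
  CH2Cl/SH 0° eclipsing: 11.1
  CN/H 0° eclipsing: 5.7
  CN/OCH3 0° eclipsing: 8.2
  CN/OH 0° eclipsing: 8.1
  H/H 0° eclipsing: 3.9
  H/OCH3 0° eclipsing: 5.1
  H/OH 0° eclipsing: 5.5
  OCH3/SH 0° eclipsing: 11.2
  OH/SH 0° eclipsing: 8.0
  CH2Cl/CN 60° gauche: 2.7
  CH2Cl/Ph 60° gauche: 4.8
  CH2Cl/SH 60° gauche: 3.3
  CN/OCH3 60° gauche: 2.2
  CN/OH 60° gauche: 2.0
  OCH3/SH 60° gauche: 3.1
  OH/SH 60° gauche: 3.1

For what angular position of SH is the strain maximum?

0°

SH at 0° is eclipsed. OCH3 at 0° is eclipsed with SH at 0° (11.2); OH at 120° is eclipsed with H at 120° (5.5); CH2Cl at 240° is eclipsed with CN at 240° (9.7). Total 26.4 kJ/mol.
SH at 60° is staggered. OCH3 at 0° is gauche with SH at 60° (3.1); OCH3 at 0° is gauche with CN at 300° (2.2); OH at 120° is gauche with SH at 60° (3.1); CH2Cl at 240° is gauche with CN at 300° (2.7). Total 11.1 kJ/mol.
SH at 120° is eclipsed. OCH3 at 0° is eclipsed with CN at 0° (8.2); OH at 120° is eclipsed with SH at 120° (8.0); CH2Cl at 240° is eclipsed with H at 240° (6.2). Total 22.4 kJ/mol.
SH at 180° is staggered. OCH3 at 0° is gauche with CN at 60° (2.2); OH at 120° is gauche with SH at 180° (3.1); OH at 120° is gauche with CN at 60° (2.0); CH2Cl at 240° is gauche with SH at 180° (3.3). Total 10.6 kJ/mol.
SH at 240° is eclipsed. OCH3 at 0° is eclipsed with H at 0° (5.1); OH at 120° is eclipsed with CN at 120° (8.1); CH2Cl at 240° is eclipsed with SH at 240° (11.1). Total 24.3 kJ/mol.
SH at 300° is staggered. OCH3 at 0° is gauche with SH at 300° (3.1); OH at 120° is gauche with CN at 180° (2.0); CH2Cl at 240° is gauche with SH at 300° (3.3); CH2Cl at 240° is gauche with CN at 180° (2.7). Total 11.1 kJ/mol.
The maximum (26.4 kJ/mol) occurs with SH at 0°.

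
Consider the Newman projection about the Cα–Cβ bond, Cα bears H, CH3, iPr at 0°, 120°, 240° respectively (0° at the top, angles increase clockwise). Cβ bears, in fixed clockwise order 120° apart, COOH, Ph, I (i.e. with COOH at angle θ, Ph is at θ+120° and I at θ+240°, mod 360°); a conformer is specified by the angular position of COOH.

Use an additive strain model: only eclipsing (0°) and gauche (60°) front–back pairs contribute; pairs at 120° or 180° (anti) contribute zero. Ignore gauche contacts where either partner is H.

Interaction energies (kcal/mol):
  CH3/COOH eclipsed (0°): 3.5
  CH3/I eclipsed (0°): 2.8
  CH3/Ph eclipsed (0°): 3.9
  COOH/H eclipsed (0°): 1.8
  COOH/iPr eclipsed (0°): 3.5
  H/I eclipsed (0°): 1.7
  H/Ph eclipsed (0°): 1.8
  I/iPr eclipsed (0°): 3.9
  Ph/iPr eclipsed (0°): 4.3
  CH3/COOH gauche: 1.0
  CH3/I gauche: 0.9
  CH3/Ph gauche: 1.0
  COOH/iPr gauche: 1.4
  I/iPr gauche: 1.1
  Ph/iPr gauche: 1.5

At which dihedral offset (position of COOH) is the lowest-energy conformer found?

COOH at 0° is eclipsed. H at 0° is eclipsed with COOH at 0° (1.8); CH3 at 120° is eclipsed with Ph at 120° (3.9); iPr at 240° is eclipsed with I at 240° (3.9). Total 9.6 kcal/mol.
COOH at 60° is staggered. CH3 at 120° is gauche with COOH at 60° (1.0); CH3 at 120° is gauche with Ph at 180° (1.0); iPr at 240° is gauche with Ph at 180° (1.5); iPr at 240° is gauche with I at 300° (1.1). Total 4.6 kcal/mol.
COOH at 120° is eclipsed. H at 0° is eclipsed with I at 0° (1.7); CH3 at 120° is eclipsed with COOH at 120° (3.5); iPr at 240° is eclipsed with Ph at 240° (4.3). Total 9.5 kcal/mol.
COOH at 180° is staggered. CH3 at 120° is gauche with COOH at 180° (1.0); CH3 at 120° is gauche with I at 60° (0.9); iPr at 240° is gauche with COOH at 180° (1.4); iPr at 240° is gauche with Ph at 300° (1.5). Total 4.8 kcal/mol.
COOH at 240° is eclipsed. H at 0° is eclipsed with Ph at 0° (1.8); CH3 at 120° is eclipsed with I at 120° (2.8); iPr at 240° is eclipsed with COOH at 240° (3.5). Total 8.1 kcal/mol.
COOH at 300° is staggered. CH3 at 120° is gauche with Ph at 60° (1.0); CH3 at 120° is gauche with I at 180° (0.9); iPr at 240° is gauche with COOH at 300° (1.4); iPr at 240° is gauche with I at 180° (1.1). Total 4.4 kcal/mol.
The minimum (4.4 kcal/mol) occurs with COOH at 300°.

300°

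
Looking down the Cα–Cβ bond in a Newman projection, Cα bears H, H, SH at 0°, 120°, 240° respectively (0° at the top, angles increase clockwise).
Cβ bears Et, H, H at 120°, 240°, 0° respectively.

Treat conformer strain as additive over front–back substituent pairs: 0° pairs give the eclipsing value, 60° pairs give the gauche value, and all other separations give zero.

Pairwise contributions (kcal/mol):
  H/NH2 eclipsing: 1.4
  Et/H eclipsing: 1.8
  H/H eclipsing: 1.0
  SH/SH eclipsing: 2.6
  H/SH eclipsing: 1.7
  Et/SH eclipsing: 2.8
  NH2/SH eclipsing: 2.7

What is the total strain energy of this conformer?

4.5 kcal/mol

This conformer (eclipsed): H(0°)/H(0°) eclipsed 1.0; H(120°)/Et(120°) eclipsed 1.8; SH(240°)/H(240°) eclipsed 1.7 → 4.5 kcal/mol.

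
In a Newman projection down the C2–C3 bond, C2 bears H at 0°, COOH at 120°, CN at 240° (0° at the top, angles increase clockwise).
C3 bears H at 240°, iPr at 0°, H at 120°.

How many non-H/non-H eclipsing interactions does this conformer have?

Every eclipsing pair involves H, so the count is 0.

0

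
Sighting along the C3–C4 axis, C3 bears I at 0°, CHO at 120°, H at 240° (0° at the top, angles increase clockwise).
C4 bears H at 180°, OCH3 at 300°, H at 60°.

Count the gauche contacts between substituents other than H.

1

Non-H gauche pairs: I(0°)/OCH3(300°) — 1 interaction.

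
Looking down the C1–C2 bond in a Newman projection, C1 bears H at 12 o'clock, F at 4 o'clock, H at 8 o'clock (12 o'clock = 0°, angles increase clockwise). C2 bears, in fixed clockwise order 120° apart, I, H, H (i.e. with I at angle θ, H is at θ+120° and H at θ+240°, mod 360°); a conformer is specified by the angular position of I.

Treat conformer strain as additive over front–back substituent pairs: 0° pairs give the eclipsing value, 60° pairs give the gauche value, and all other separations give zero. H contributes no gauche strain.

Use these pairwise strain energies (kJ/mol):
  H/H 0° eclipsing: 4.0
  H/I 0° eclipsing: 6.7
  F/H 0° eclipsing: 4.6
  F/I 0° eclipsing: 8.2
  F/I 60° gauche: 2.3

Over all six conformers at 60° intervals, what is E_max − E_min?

16.2 kJ/mol

I at 0° (eclipsed): H–I eclipsed, F–H eclipsed, H–H eclipsed; 6.7 + 4.6 + 4.0 = 15.3 kJ/mol.
I at 60° (staggered): F–I gauche; 2.3 = 2.3 kJ/mol.
I at 120° (eclipsed): H–H eclipsed, F–I eclipsed, H–H eclipsed; 4.0 + 8.2 + 4.0 = 16.2 kJ/mol.
I at 180° (staggered): F–I gauche; 2.3 = 2.3 kJ/mol.
I at 240° (eclipsed): H–H eclipsed, F–H eclipsed, H–I eclipsed; 4.0 + 4.6 + 6.7 = 15.3 kJ/mol.
I at 300° (staggered): no non-H gauche contacts → 0.0 kJ/mol.
Max at 120° (16.2 kJ/mol), min at 300° (0.0 kJ/mol); barrier = 16.2 kJ/mol.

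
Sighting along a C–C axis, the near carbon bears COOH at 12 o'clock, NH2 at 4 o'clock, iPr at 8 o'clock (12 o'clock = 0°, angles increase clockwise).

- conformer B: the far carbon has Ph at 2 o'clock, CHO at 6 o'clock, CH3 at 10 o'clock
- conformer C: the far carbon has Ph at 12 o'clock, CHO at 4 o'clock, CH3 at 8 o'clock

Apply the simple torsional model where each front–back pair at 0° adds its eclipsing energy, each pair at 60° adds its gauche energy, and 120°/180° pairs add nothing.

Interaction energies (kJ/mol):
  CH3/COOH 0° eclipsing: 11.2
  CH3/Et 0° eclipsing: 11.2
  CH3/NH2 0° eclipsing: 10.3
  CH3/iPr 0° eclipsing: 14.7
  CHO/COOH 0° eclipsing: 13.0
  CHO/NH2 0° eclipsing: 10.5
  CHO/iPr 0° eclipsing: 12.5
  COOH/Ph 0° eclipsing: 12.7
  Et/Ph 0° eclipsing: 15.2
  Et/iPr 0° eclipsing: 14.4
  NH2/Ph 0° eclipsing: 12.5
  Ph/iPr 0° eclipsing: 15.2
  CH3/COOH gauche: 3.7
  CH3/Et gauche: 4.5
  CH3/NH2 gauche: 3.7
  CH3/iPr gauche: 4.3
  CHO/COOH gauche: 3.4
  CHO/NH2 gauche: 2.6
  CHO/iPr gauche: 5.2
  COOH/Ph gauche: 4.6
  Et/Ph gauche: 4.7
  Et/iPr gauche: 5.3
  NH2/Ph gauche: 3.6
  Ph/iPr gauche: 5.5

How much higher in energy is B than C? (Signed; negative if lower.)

B (staggered): COOH–Ph gauche, COOH–CH3 gauche, NH2–Ph gauche, NH2–CHO gauche, iPr–CHO gauche, iPr–CH3 gauche; 4.6 + 3.7 + 3.6 + 2.6 + 5.2 + 4.3 = 24.0 kJ/mol.
C (eclipsed): COOH–Ph eclipsed, NH2–CHO eclipsed, iPr–CH3 eclipsed; 12.7 + 10.5 + 14.7 = 37.9 kJ/mol.
E(B) − E(C) = 24.0 − 37.9 = -13.9 kJ/mol.

-13.9 kJ/mol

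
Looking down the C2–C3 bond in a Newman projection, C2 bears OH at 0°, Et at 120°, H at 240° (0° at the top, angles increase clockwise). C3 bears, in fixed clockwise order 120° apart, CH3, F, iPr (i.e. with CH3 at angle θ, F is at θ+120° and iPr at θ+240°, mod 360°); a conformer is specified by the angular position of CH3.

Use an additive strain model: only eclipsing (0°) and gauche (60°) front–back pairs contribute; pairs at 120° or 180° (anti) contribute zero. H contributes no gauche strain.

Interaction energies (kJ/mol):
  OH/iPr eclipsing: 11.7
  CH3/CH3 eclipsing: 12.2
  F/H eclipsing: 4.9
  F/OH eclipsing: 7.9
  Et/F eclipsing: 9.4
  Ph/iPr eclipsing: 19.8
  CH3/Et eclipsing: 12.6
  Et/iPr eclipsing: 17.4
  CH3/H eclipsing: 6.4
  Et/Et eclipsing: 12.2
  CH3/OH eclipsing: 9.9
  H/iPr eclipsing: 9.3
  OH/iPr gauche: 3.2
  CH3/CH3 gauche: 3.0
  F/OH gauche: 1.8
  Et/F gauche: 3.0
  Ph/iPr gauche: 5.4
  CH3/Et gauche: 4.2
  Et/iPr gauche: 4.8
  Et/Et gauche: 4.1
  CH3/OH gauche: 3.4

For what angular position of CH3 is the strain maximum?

CH3 at 0° (eclipsed): OH–CH3 eclipsed, Et–F eclipsed, H–iPr eclipsed; 9.9 + 9.4 + 9.3 = 28.6 kJ/mol.
CH3 at 60° (staggered): OH–CH3 gauche, OH–iPr gauche, Et–CH3 gauche, Et–F gauche; 3.4 + 3.2 + 4.2 + 3.0 = 13.8 kJ/mol.
CH3 at 120° (eclipsed): OH–iPr eclipsed, Et–CH3 eclipsed, H–F eclipsed; 11.7 + 12.6 + 4.9 = 29.2 kJ/mol.
CH3 at 180° (staggered): OH–F gauche, OH–iPr gauche, Et–CH3 gauche, Et–iPr gauche; 1.8 + 3.2 + 4.2 + 4.8 = 14.0 kJ/mol.
CH3 at 240° (eclipsed): OH–F eclipsed, Et–iPr eclipsed, H–CH3 eclipsed; 7.9 + 17.4 + 6.4 = 31.7 kJ/mol.
CH3 at 300° (staggered): OH–CH3 gauche, OH–F gauche, Et–F gauche, Et–iPr gauche; 3.4 + 1.8 + 3.0 + 4.8 = 13.0 kJ/mol.
The maximum (31.7 kJ/mol) occurs with CH3 at 240°.

240°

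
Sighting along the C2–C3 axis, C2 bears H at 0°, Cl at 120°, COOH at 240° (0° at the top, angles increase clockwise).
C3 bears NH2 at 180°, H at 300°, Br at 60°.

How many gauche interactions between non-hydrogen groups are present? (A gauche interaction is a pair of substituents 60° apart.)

Non-H gauche pairs: Cl(120°)/NH2(180°); Cl(120°)/Br(60°); COOH(240°)/NH2(180°) — 3 interactions.

3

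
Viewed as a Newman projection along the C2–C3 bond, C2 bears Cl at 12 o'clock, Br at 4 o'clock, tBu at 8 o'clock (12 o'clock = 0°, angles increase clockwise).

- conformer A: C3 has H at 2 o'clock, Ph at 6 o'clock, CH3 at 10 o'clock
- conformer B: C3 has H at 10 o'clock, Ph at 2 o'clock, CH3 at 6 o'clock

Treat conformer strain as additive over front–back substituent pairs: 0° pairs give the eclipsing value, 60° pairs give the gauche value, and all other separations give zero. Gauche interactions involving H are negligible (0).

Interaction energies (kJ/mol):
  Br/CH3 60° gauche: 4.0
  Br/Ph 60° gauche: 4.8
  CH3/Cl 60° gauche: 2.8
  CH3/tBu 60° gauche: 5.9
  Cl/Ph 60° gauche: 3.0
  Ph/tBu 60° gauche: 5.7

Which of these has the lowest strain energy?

B

A (staggered): Cl–CH3 gauche, Br–Ph gauche, tBu–Ph gauche, tBu–CH3 gauche; 2.8 + 4.8 + 5.7 + 5.9 = 19.2 kJ/mol.
B (staggered): Cl–Ph gauche, Br–Ph gauche, Br–CH3 gauche, tBu–CH3 gauche; 3.0 + 4.8 + 4.0 + 5.9 = 17.7 kJ/mol.
B has the lowest total (17.7 kJ/mol).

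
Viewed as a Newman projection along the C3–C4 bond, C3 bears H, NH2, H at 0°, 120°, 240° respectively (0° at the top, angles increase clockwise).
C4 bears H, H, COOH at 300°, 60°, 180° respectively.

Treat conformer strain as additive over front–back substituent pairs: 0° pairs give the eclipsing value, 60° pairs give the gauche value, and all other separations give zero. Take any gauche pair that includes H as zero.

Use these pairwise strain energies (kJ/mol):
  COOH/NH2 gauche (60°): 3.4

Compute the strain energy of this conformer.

This conformer (staggered): NH2(120°)/COOH(180°) gauche 3.4 → 3.4 kJ/mol.

3.4 kJ/mol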